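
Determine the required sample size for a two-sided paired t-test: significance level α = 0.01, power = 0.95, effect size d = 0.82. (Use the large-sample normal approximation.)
n = 27 pairs

Sample size formula (paired t-test, normal approximation):
n = ((z_{α/2} + z_β) / d)²

z_{α/2} = 2.576 (for α = 0.01, two-sided)
z_β = 1.645 (for power = 0.95)
d = 0.82

n = ((2.576 + 1.645) / 0.82)²
n = (5.148)²
n ≈ 26.50
Round up to the next whole number: n = 27 pairs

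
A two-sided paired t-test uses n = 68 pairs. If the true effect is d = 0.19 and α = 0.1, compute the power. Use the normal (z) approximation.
Power ≈ 0.47

Power calculation (paired t-test, normal approximation):
z_β = d · √n - z_{α/2}
z_β = 0.19 · √68 - 1.645
z_β = 0.19 · 8.246 - 1.645
z_β = -0.078

Power = Φ(z_β) = Φ(-0.078) ≈ 0.469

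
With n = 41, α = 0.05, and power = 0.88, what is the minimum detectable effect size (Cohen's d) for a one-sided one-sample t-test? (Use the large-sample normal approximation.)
d ≈ 0.44

Minimum detectable effect (one-sample t-test, normal approximation):
d = (z_α + z_β) / √n
d = (1.645 + 1.175) / √41
d = 2.820 / 6.403
d ≈ 0.44

By Cohen's convention (0.2 small / 0.5 medium / 0.8 large): small effect.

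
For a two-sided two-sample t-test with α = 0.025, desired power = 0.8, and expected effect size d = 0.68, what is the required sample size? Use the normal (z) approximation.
n = 42 per group

Sample size formula (two-sample t-test, normal approximation):
n = 2 · ((z_{α/2} + z_β) / d)²

z_{α/2} = 2.241 (for α = 0.025, two-sided)
z_β = 0.842 (for power = 0.8)
d = 0.68

n = 2 · ((2.241 + 0.842) / 0.68)²
n = 2 · (4.534)²
n ≈ 41.11
Round up to the next whole number: n = 42 per group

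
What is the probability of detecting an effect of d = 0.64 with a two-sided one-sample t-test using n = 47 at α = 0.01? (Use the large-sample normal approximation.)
Power ≈ 0.96

Power calculation (one-sample t-test, normal approximation):
z_β = d · √n - z_{α/2}
z_β = 0.64 · √47 - 2.576
z_β = 0.64 · 6.856 - 2.576
z_β = 1.812

Power = Φ(z_β) = Φ(1.812) ≈ 0.965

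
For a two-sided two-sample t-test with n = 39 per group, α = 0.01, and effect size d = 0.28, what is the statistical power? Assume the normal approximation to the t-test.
Power ≈ 0.09

Power calculation (two-sample t-test, normal approximation):
z_β = d · √(n/2) - z_{α/2}
z_β = 0.28 · √(39/2) - 2.576
z_β = 0.28 · 4.416 - 2.576
z_β = -1.339

Power = Φ(z_β) = Φ(-1.339) ≈ 0.090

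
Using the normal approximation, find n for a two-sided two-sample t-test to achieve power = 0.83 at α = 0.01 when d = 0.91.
n = 31 per group

Sample size formula (two-sample t-test, normal approximation):
n = 2 · ((z_{α/2} + z_β) / d)²

z_{α/2} = 2.576 (for α = 0.01, two-sided)
z_β = 0.954 (for power = 0.83)
d = 0.91

n = 2 · ((2.576 + 0.954) / 0.91)²
n = 2 · (3.879)²
n ≈ 30.09
Round up to the next whole number: n = 31 per group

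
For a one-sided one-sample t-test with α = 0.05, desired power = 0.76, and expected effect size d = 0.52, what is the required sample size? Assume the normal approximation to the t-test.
n = 21

Sample size formula (one-sample t-test, normal approximation):
n = ((z_α + z_β) / d)²

z_α = 1.645 (for α = 0.05, one-sided)
z_β = 0.706 (for power = 0.76)
d = 0.52

n = ((1.645 + 0.706) / 0.52)²
n = (4.521)²
n ≈ 20.44
Round up to the next whole number: n = 21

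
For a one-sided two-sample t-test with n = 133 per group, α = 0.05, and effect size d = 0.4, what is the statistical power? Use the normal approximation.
Power ≈ 0.95

Power calculation (two-sample t-test, normal approximation):
z_β = d · √(n/2) - z_α
z_β = 0.4 · √(133/2) - 1.645
z_β = 0.4 · 8.155 - 1.645
z_β = 1.617

Power = Φ(z_β) = Φ(1.617) ≈ 0.947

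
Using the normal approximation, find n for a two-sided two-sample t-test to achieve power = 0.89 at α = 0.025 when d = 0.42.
n = 137 per group

Sample size formula (two-sample t-test, normal approximation):
n = 2 · ((z_{α/2} + z_β) / d)²

z_{α/2} = 2.241 (for α = 0.025, two-sided)
z_β = 1.227 (for power = 0.89)
d = 0.42

n = 2 · ((2.241 + 1.227) / 0.42)²
n = 2 · (8.257)²
n ≈ 136.36
Round up to the next whole number: n = 137 per group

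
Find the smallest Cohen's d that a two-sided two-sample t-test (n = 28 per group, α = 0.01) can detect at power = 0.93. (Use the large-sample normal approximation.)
d ≈ 1.08

Minimum detectable effect (two-sample t-test, normal approximation):
d = (z_{α/2} + z_β) / √(n/2)
d = (2.576 + 1.476) / √(28/2)
d = 4.052 / 3.742
d ≈ 1.08

By Cohen's convention (0.2 small / 0.5 medium / 0.8 large): large effect.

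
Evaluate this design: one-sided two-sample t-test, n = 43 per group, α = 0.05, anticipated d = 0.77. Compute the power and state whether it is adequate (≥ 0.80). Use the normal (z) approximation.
Power ≈ 0.97; the study is adequately powered (power ≥ 0.80)

Power calculation (two-sample t-test, normal approximation):
z_β = d · √(n/2) - z_α
z_β = 0.77 · √(43/2) - 1.645
z_β = 0.77 · 4.637 - 1.645
z_β = 1.925

Power = Φ(z_β) = Φ(1.925) ≈ 0.973

Effect size d = 0.77 is medium by Cohen's convention (0.2/0.5/0.8).

Threshold: power ≥ 0.80 is conventionally adequate.
Power ≈ 0.97 → the study is adequately powered (power ≥ 0.80).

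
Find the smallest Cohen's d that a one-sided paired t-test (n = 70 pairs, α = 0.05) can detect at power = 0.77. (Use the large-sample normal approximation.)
d ≈ 0.28

Minimum detectable effect (paired t-test, normal approximation):
d = (z_α + z_β) / √n
d = (1.645 + 0.739) / √70
d = 2.384 / 8.367
d ≈ 0.28

By Cohen's convention (0.2 small / 0.5 medium / 0.8 large): small effect.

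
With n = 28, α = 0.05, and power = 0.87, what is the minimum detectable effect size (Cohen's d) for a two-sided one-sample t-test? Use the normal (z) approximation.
d ≈ 0.58

Minimum detectable effect (one-sample t-test, normal approximation):
d = (z_{α/2} + z_β) / √n
d = (1.960 + 1.126) / √28
d = 3.086 / 5.292
d ≈ 0.58

By Cohen's convention (0.2 small / 0.5 medium / 0.8 large): medium effect.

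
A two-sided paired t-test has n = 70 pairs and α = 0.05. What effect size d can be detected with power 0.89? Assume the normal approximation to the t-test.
d ≈ 0.38

Minimum detectable effect (paired t-test, normal approximation):
d = (z_{α/2} + z_β) / √n
d = (1.960 + 1.227) / √70
d = 3.186 / 8.367
d ≈ 0.38

By Cohen's convention (0.2 small / 0.5 medium / 0.8 large): small effect.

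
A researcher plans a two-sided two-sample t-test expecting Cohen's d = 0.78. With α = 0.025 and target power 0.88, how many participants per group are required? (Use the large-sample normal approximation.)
n = 39 per group

Sample size formula (two-sample t-test, normal approximation):
n = 2 · ((z_{α/2} + z_β) / d)²

z_{α/2} = 2.241 (for α = 0.025, two-sided)
z_β = 1.175 (for power = 0.88)
d = 0.78

n = 2 · ((2.241 + 1.175) / 0.78)²
n = 2 · (4.379)²
n ≈ 38.35
Round up to the next whole number: n = 39 per group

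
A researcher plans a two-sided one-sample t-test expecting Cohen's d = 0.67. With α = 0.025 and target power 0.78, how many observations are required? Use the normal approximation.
n = 21

Sample size formula (one-sample t-test, normal approximation):
n = ((z_{α/2} + z_β) / d)²

z_{α/2} = 2.241 (for α = 0.025, two-sided)
z_β = 0.772 (for power = 0.78)
d = 0.67

n = ((2.241 + 0.772) / 0.67)²
n = (4.497)²
n ≈ 20.22
Round up to the next whole number: n = 21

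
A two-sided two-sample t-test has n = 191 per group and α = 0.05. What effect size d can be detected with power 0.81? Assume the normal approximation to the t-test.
d ≈ 0.29

Minimum detectable effect (two-sample t-test, normal approximation):
d = (z_{α/2} + z_β) / √(n/2)
d = (1.960 + 0.878) / √(191/2)
d = 2.838 / 9.772
d ≈ 0.29

By Cohen's convention (0.2 small / 0.5 medium / 0.8 large): small effect.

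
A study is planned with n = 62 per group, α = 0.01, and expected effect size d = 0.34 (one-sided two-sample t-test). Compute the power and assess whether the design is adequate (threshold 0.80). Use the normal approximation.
Power ≈ 0.33; the study is underpowered (power < 0.80)

Power calculation (two-sample t-test, normal approximation):
z_β = d · √(n/2) - z_α
z_β = 0.34 · √(62/2) - 2.326
z_β = 0.34 · 5.568 - 2.326
z_β = -0.433

Power = Φ(z_β) = Φ(-0.433) ≈ 0.332

Effect size d = 0.34 is small by Cohen's convention (0.2/0.5/0.8).

Threshold: power ≥ 0.80 is conventionally adequate.
Power ≈ 0.33 → the study is underpowered (power < 0.80).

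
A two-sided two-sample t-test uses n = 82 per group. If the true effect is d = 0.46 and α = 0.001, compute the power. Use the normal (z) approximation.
Power ≈ 0.37

Power calculation (two-sample t-test, normal approximation):
z_β = d · √(n/2) - z_{α/2}
z_β = 0.46 · √(82/2) - 3.291
z_β = 0.46 · 6.403 - 3.291
z_β = -0.345

Power = Φ(z_β) = Φ(-0.345) ≈ 0.365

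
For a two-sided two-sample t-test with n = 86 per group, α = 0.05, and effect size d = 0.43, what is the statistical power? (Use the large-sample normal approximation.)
Power ≈ 0.81

Power calculation (two-sample t-test, normal approximation):
z_β = d · √(n/2) - z_{α/2}
z_β = 0.43 · √(86/2) - 1.960
z_β = 0.43 · 6.557 - 1.960
z_β = 0.860

Power = Φ(z_β) = Φ(0.860) ≈ 0.805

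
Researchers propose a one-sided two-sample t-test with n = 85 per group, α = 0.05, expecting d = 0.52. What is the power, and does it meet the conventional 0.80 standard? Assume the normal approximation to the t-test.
Power ≈ 0.96; the study is adequately powered (power ≥ 0.80)

Power calculation (two-sample t-test, normal approximation):
z_β = d · √(n/2) - z_α
z_β = 0.52 · √(85/2) - 1.645
z_β = 0.52 · 6.519 - 1.645
z_β = 1.745

Power = Φ(z_β) = Φ(1.745) ≈ 0.960

Effect size d = 0.52 is medium by Cohen's convention (0.2/0.5/0.8).

Threshold: power ≥ 0.80 is conventionally adequate.
Power ≈ 0.96 → the study is adequately powered (power ≥ 0.80).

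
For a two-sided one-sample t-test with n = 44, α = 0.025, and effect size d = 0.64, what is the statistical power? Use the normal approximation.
Power ≈ 0.98

Power calculation (one-sample t-test, normal approximation):
z_β = d · √n - z_{α/2}
z_β = 0.64 · √44 - 2.241
z_β = 0.64 · 6.633 - 2.241
z_β = 2.004

Power = Φ(z_β) = Φ(2.004) ≈ 0.977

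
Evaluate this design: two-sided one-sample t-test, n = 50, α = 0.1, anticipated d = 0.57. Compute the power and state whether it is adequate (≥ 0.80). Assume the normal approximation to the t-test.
Power ≈ 0.99; the study is adequately powered (power ≥ 0.80)

Power calculation (one-sample t-test, normal approximation):
z_β = d · √n - z_{α/2}
z_β = 0.57 · √50 - 1.645
z_β = 0.57 · 7.071 - 1.645
z_β = 2.386

Power = Φ(z_β) = Φ(2.386) ≈ 0.991

Effect size d = 0.57 is medium by Cohen's convention (0.2/0.5/0.8).

Threshold: power ≥ 0.80 is conventionally adequate.
Power ≈ 0.99 → the study is adequately powered (power ≥ 0.80).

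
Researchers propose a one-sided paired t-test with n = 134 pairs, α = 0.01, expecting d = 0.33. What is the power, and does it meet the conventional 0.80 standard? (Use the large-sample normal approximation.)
Power ≈ 0.93; the study is adequately powered (power ≥ 0.80)

Power calculation (paired t-test, normal approximation):
z_β = d · √n - z_α
z_β = 0.33 · √134 - 2.326
z_β = 0.33 · 11.576 - 2.326
z_β = 1.494

Power = Φ(z_β) = Φ(1.494) ≈ 0.932

Effect size d = 0.33 is small by Cohen's convention (0.2/0.5/0.8).

Threshold: power ≥ 0.80 is conventionally adequate.
Power ≈ 0.93 → the study is adequately powered (power ≥ 0.80).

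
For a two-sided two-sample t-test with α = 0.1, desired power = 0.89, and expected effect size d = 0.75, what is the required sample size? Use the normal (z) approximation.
n = 30 per group

Sample size formula (two-sample t-test, normal approximation):
n = 2 · ((z_{α/2} + z_β) / d)²

z_{α/2} = 1.645 (for α = 0.1, two-sided)
z_β = 1.227 (for power = 0.89)
d = 0.75

n = 2 · ((1.645 + 1.227) / 0.75)²
n = 2 · (3.829)²
n ≈ 29.32
Round up to the next whole number: n = 30 per group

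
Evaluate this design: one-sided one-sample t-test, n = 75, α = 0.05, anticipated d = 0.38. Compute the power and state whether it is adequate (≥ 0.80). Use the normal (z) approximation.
Power ≈ 0.95; the study is adequately powered (power ≥ 0.80)

Power calculation (one-sample t-test, normal approximation):
z_β = d · √n - z_α
z_β = 0.38 · √75 - 1.645
z_β = 0.38 · 8.660 - 1.645
z_β = 1.646

Power = Φ(z_β) = Φ(1.646) ≈ 0.950

Effect size d = 0.38 is small by Cohen's convention (0.2/0.5/0.8).

Threshold: power ≥ 0.80 is conventionally adequate.
Power ≈ 0.95 → the study is adequately powered (power ≥ 0.80).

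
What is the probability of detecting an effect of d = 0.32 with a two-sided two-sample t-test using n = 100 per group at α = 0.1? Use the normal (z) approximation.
Power ≈ 0.73

Power calculation (two-sample t-test, normal approximation):
z_β = d · √(n/2) - z_{α/2}
z_β = 0.32 · √(100/2) - 1.645
z_β = 0.32 · 7.071 - 1.645
z_β = 0.618

Power = Φ(z_β) = Φ(0.618) ≈ 0.732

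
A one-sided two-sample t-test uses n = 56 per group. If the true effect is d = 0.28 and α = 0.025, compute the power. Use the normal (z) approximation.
Power ≈ 0.32

Power calculation (two-sample t-test, normal approximation):
z_β = d · √(n/2) - z_α
z_β = 0.28 · √(56/2) - 1.960
z_β = 0.28 · 5.292 - 1.960
z_β = -0.478

Power = Φ(z_β) = Φ(-0.478) ≈ 0.316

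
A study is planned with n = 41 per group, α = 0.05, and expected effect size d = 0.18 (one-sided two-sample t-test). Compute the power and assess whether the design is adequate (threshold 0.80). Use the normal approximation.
Power ≈ 0.20; the study is underpowered (power < 0.80)

Power calculation (two-sample t-test, normal approximation):
z_β = d · √(n/2) - z_α
z_β = 0.18 · √(41/2) - 1.645
z_β = 0.18 · 4.528 - 1.645
z_β = -0.830

Power = Φ(z_β) = Φ(-0.830) ≈ 0.203

Effect size d = 0.18 is very small by Cohen's convention (0.2/0.5/0.8).

Threshold: power ≥ 0.80 is conventionally adequate.
Power ≈ 0.20 → the study is underpowered (power < 0.80).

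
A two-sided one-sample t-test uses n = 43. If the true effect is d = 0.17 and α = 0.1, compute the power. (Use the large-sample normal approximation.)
Power ≈ 0.30

Power calculation (one-sample t-test, normal approximation):
z_β = d · √n - z_{α/2}
z_β = 0.17 · √43 - 1.645
z_β = 0.17 · 6.557 - 1.645
z_β = -0.530

Power = Φ(z_β) = Φ(-0.530) ≈ 0.298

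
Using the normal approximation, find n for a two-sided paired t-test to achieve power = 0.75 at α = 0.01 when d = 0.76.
n = 19 pairs

Sample size formula (paired t-test, normal approximation):
n = ((z_{α/2} + z_β) / d)²

z_{α/2} = 2.576 (for α = 0.01, two-sided)
z_β = 0.674 (for power = 0.75)
d = 0.76

n = ((2.576 + 0.674) / 0.76)²
n = (4.276)²
n ≈ 18.28
Round up to the next whole number: n = 19 pairs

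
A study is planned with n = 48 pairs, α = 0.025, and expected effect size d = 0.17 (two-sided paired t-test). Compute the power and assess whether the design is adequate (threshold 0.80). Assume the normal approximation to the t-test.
Power ≈ 0.14; the study is underpowered (power < 0.80)

Power calculation (paired t-test, normal approximation):
z_β = d · √n - z_{α/2}
z_β = 0.17 · √48 - 2.241
z_β = 0.17 · 6.928 - 2.241
z_β = -1.064

Power = Φ(z_β) = Φ(-1.064) ≈ 0.144

Effect size d = 0.17 is very small by Cohen's convention (0.2/0.5/0.8).

Threshold: power ≥ 0.80 is conventionally adequate.
Power ≈ 0.14 → the study is underpowered (power < 0.80).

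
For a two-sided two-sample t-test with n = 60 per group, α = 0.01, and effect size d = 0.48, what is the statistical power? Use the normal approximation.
Power ≈ 0.52

Power calculation (two-sample t-test, normal approximation):
z_β = d · √(n/2) - z_{α/2}
z_β = 0.48 · √(60/2) - 2.576
z_β = 0.48 · 5.477 - 2.576
z_β = 0.053

Power = Φ(z_β) = Φ(0.053) ≈ 0.521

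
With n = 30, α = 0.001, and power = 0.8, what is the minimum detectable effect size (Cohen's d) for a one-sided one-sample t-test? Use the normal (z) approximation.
d ≈ 0.72

Minimum detectable effect (one-sample t-test, normal approximation):
d = (z_α + z_β) / √n
d = (3.090 + 0.842) / √30
d = 3.932 / 5.477
d ≈ 0.72

By Cohen's convention (0.2 small / 0.5 medium / 0.8 large): medium effect.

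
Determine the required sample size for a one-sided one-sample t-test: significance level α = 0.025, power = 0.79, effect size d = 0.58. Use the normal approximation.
n = 23

Sample size formula (one-sample t-test, normal approximation):
n = ((z_α + z_β) / d)²

z_α = 1.960 (for α = 0.025, one-sided)
z_β = 0.806 (for power = 0.79)
d = 0.58

n = ((1.960 + 0.806) / 0.58)²
n = (4.769)²
n ≈ 22.74
Round up to the next whole number: n = 23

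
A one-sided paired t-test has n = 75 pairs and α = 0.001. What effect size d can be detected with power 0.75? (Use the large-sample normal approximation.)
d ≈ 0.43

Minimum detectable effect (paired t-test, normal approximation):
d = (z_α + z_β) / √n
d = (3.090 + 0.674) / √75
d = 3.765 / 8.660
d ≈ 0.43

By Cohen's convention (0.2 small / 0.5 medium / 0.8 large): small effect.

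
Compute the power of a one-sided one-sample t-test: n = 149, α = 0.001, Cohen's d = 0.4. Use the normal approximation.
Power ≈ 0.96

Power calculation (one-sample t-test, normal approximation):
z_β = d · √n - z_α
z_β = 0.4 · √149 - 3.090
z_β = 0.4 · 12.207 - 3.090
z_β = 1.792

Power = Φ(z_β) = Φ(1.792) ≈ 0.963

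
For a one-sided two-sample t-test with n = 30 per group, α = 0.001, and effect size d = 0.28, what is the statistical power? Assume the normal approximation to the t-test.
Power ≈ 0.02

Power calculation (two-sample t-test, normal approximation):
z_β = d · √(n/2) - z_α
z_β = 0.28 · √(30/2) - 3.090
z_β = 0.28 · 3.873 - 3.090
z_β = -2.006

Power = Φ(z_β) = Φ(-2.006) ≈ 0.022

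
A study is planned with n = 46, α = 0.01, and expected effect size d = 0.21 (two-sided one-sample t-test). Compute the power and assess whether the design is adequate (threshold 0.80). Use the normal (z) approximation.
Power ≈ 0.12; the study is underpowered (power < 0.80)

Power calculation (one-sample t-test, normal approximation):
z_β = d · √n - z_{α/2}
z_β = 0.21 · √46 - 2.576
z_β = 0.21 · 6.782 - 2.576
z_β = -1.152

Power = Φ(z_β) = Φ(-1.152) ≈ 0.125

Effect size d = 0.21 is small by Cohen's convention (0.2/0.5/0.8).

Threshold: power ≥ 0.80 is conventionally adequate.
Power ≈ 0.12 → the study is underpowered (power < 0.80).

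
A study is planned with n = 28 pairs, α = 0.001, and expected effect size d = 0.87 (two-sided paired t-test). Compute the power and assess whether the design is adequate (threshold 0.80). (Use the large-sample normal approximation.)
Power ≈ 0.91; the study is adequately powered (power ≥ 0.80)

Power calculation (paired t-test, normal approximation):
z_β = d · √n - z_{α/2}
z_β = 0.87 · √28 - 3.291
z_β = 0.87 · 5.292 - 3.291
z_β = 1.313

Power = Φ(z_β) = Φ(1.313) ≈ 0.905

Effect size d = 0.87 is large by Cohen's convention (0.2/0.5/0.8).

Threshold: power ≥ 0.80 is conventionally adequate.
Power ≈ 0.91 → the study is adequately powered (power ≥ 0.80).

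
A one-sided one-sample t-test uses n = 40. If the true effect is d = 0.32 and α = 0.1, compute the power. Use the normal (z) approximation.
Power ≈ 0.77

Power calculation (one-sample t-test, normal approximation):
z_β = d · √n - z_α
z_β = 0.32 · √40 - 1.282
z_β = 0.32 · 6.325 - 1.282
z_β = 0.742

Power = Φ(z_β) = Φ(0.742) ≈ 0.771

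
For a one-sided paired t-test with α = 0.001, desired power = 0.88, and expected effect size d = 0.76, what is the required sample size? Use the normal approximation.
n = 32 pairs

Sample size formula (paired t-test, normal approximation):
n = ((z_α + z_β) / d)²

z_α = 3.090 (for α = 0.001, one-sided)
z_β = 1.175 (for power = 0.88)
d = 0.76

n = ((3.090 + 1.175) / 0.76)²
n = (5.612)²
n ≈ 31.49
Round up to the next whole number: n = 32 pairs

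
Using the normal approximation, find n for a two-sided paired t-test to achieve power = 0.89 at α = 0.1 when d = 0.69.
n = 18 pairs

Sample size formula (paired t-test, normal approximation):
n = ((z_{α/2} + z_β) / d)²

z_{α/2} = 1.645 (for α = 0.1, two-sided)
z_β = 1.227 (for power = 0.89)
d = 0.69

n = ((1.645 + 1.227) / 0.69)²
n = (4.162)²
n ≈ 17.32
Round up to the next whole number: n = 18 pairs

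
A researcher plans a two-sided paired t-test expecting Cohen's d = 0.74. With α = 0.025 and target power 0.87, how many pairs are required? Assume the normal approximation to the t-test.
n = 21 pairs

Sample size formula (paired t-test, normal approximation):
n = ((z_{α/2} + z_β) / d)²

z_{α/2} = 2.241 (for α = 0.025, two-sided)
z_β = 1.126 (for power = 0.87)
d = 0.74

n = ((2.241 + 1.126) / 0.74)²
n = (4.550)²
n ≈ 20.70
Round up to the next whole number: n = 21 pairs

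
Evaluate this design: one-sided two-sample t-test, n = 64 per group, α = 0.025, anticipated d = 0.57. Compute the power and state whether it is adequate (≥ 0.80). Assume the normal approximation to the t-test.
Power ≈ 0.90; the study is adequately powered (power ≥ 0.80)

Power calculation (two-sample t-test, normal approximation):
z_β = d · √(n/2) - z_α
z_β = 0.57 · √(64/2) - 1.960
z_β = 0.57 · 5.657 - 1.960
z_β = 1.264

Power = Φ(z_β) = Φ(1.264) ≈ 0.897

Effect size d = 0.57 is medium by Cohen's convention (0.2/0.5/0.8).

Threshold: power ≥ 0.80 is conventionally adequate.
Power ≈ 0.90 → the study is adequately powered (power ≥ 0.80).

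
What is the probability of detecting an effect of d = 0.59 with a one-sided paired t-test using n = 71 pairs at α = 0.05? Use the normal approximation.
Power ≈ 1.00

Power calculation (paired t-test, normal approximation):
z_β = d · √n - z_α
z_β = 0.59 · √71 - 1.645
z_β = 0.59 · 8.426 - 1.645
z_β = 3.327

Power = Φ(z_β) = Φ(3.327) ≈ 1.000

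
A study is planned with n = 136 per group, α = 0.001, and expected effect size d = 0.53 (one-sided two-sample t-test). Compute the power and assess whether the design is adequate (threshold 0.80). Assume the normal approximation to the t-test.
Power ≈ 0.90; the study is adequately powered (power ≥ 0.80)

Power calculation (two-sample t-test, normal approximation):
z_β = d · √(n/2) - z_α
z_β = 0.53 · √(136/2) - 3.090
z_β = 0.53 · 8.246 - 3.090
z_β = 1.280

Power = Φ(z_β) = Φ(1.280) ≈ 0.900

Effect size d = 0.53 is medium by Cohen's convention (0.2/0.5/0.8).

Threshold: power ≥ 0.80 is conventionally adequate.
Power ≈ 0.90 → the study is adequately powered (power ≥ 0.80).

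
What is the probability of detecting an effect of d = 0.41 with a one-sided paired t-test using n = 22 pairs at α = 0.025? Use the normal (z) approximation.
Power ≈ 0.49

Power calculation (paired t-test, normal approximation):
z_β = d · √n - z_α
z_β = 0.41 · √22 - 1.960
z_β = 0.41 · 4.690 - 1.960
z_β = -0.037

Power = Φ(z_β) = Φ(-0.037) ≈ 0.485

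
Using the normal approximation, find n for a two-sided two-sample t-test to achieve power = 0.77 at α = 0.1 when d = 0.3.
n = 127 per group

Sample size formula (two-sample t-test, normal approximation):
n = 2 · ((z_{α/2} + z_β) / d)²

z_{α/2} = 1.645 (for α = 0.1, two-sided)
z_β = 0.739 (for power = 0.77)
d = 0.3

n = 2 · ((1.645 + 0.739) / 0.3)²
n = 2 · (7.947)²
n ≈ 126.31
Round up to the next whole number: n = 127 per group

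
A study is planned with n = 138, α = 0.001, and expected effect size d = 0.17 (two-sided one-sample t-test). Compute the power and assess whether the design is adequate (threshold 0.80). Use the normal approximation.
Power ≈ 0.10; the study is underpowered (power < 0.80)

Power calculation (one-sample t-test, normal approximation):
z_β = d · √n - z_{α/2}
z_β = 0.17 · √138 - 3.291
z_β = 0.17 · 11.747 - 3.291
z_β = -1.293

Power = Φ(z_β) = Φ(-1.293) ≈ 0.098

Effect size d = 0.17 is very small by Cohen's convention (0.2/0.5/0.8).

Threshold: power ≥ 0.80 is conventionally adequate.
Power ≈ 0.10 → the study is underpowered (power < 0.80).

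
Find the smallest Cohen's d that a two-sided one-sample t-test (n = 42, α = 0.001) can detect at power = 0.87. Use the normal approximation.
d ≈ 0.68

Minimum detectable effect (one-sample t-test, normal approximation):
d = (z_{α/2} + z_β) / √n
d = (3.291 + 1.126) / √42
d = 4.417 / 6.481
d ≈ 0.68

By Cohen's convention (0.2 small / 0.5 medium / 0.8 large): medium effect.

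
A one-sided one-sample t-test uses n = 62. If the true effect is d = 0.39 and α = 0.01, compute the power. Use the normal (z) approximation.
Power ≈ 0.77

Power calculation (one-sample t-test, normal approximation):
z_β = d · √n - z_α
z_β = 0.39 · √62 - 2.326
z_β = 0.39 · 7.874 - 2.326
z_β = 0.745

Power = Φ(z_β) = Φ(0.745) ≈ 0.772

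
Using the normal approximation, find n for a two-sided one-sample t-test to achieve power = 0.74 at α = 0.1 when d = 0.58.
n = 16

Sample size formula (one-sample t-test, normal approximation):
n = ((z_{α/2} + z_β) / d)²

z_{α/2} = 1.645 (for α = 0.1, two-sided)
z_β = 0.643 (for power = 0.74)
d = 0.58

n = ((1.645 + 0.643) / 0.58)²
n = (3.945)²
n ≈ 15.56
Round up to the next whole number: n = 16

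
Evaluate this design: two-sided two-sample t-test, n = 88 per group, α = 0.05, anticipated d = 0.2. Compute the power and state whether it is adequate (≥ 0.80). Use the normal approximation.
Power ≈ 0.26; the study is underpowered (power < 0.80)

Power calculation (two-sample t-test, normal approximation):
z_β = d · √(n/2) - z_{α/2}
z_β = 0.2 · √(88/2) - 1.960
z_β = 0.2 · 6.633 - 1.960
z_β = -0.633

Power = Φ(z_β) = Φ(-0.633) ≈ 0.263

Effect size d = 0.2 is small by Cohen's convention (0.2/0.5/0.8).

Threshold: power ≥ 0.80 is conventionally adequate.
Power ≈ 0.26 → the study is underpowered (power < 0.80).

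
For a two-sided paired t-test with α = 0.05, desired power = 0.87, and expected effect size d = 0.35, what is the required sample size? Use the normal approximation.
n = 78 pairs

Sample size formula (paired t-test, normal approximation):
n = ((z_{α/2} + z_β) / d)²

z_{α/2} = 1.960 (for α = 0.05, two-sided)
z_β = 1.126 (for power = 0.87)
d = 0.35

n = ((1.960 + 1.126) / 0.35)²
n = (8.817)²
n ≈ 77.74
Round up to the next whole number: n = 78 pairs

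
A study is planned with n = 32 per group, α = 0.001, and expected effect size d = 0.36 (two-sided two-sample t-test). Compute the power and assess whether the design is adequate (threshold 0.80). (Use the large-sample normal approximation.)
Power ≈ 0.03; the study is underpowered (power < 0.80)

Power calculation (two-sample t-test, normal approximation):
z_β = d · √(n/2) - z_{α/2}
z_β = 0.36 · √(32/2) - 3.291
z_β = 0.36 · 4.000 - 3.291
z_β = -1.851

Power = Φ(z_β) = Φ(-1.851) ≈ 0.032

Effect size d = 0.36 is small by Cohen's convention (0.2/0.5/0.8).

Threshold: power ≥ 0.80 is conventionally adequate.
Power ≈ 0.03 → the study is underpowered (power < 0.80).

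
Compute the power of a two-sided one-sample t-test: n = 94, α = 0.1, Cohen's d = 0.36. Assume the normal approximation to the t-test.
Power ≈ 0.97

Power calculation (one-sample t-test, normal approximation):
z_β = d · √n - z_{α/2}
z_β = 0.36 · √94 - 1.645
z_β = 0.36 · 9.695 - 1.645
z_β = 1.845

Power = Φ(z_β) = Φ(1.845) ≈ 0.968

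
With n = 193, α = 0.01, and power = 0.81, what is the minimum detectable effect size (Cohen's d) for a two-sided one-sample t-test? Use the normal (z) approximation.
d ≈ 0.25

Minimum detectable effect (one-sample t-test, normal approximation):
d = (z_{α/2} + z_β) / √n
d = (2.576 + 0.878) / √193
d = 3.454 / 13.892
d ≈ 0.25

By Cohen's convention (0.2 small / 0.5 medium / 0.8 large): small effect.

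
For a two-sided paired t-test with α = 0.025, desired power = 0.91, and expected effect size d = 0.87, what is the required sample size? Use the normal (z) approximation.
n = 17 pairs

Sample size formula (paired t-test, normal approximation):
n = ((z_{α/2} + z_β) / d)²

z_{α/2} = 2.241 (for α = 0.025, two-sided)
z_β = 1.341 (for power = 0.91)
d = 0.87

n = ((2.241 + 1.341) / 0.87)²
n = (4.117)²
n ≈ 16.95
Round up to the next whole number: n = 17 pairs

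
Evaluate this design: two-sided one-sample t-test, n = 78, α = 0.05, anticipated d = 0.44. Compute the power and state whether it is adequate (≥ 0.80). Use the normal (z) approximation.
Power ≈ 0.97; the study is adequately powered (power ≥ 0.80)

Power calculation (one-sample t-test, normal approximation):
z_β = d · √n - z_{α/2}
z_β = 0.44 · √78 - 1.960
z_β = 0.44 · 8.832 - 1.960
z_β = 1.926

Power = Φ(z_β) = Φ(1.926) ≈ 0.973

Effect size d = 0.44 is small by Cohen's convention (0.2/0.5/0.8).

Threshold: power ≥ 0.80 is conventionally adequate.
Power ≈ 0.97 → the study is adequately powered (power ≥ 0.80).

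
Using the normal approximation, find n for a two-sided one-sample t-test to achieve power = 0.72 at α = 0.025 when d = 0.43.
n = 44

Sample size formula (one-sample t-test, normal approximation):
n = ((z_{α/2} + z_β) / d)²

z_{α/2} = 2.241 (for α = 0.025, two-sided)
z_β = 0.583 (for power = 0.72)
d = 0.43

n = ((2.241 + 0.583) / 0.43)²
n = (6.567)²
n ≈ 43.13
Round up to the next whole number: n = 44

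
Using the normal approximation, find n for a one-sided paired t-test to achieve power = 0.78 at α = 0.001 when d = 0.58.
n = 45 pairs

Sample size formula (paired t-test, normal approximation):
n = ((z_α + z_β) / d)²

z_α = 3.090 (for α = 0.001, one-sided)
z_β = 0.772 (for power = 0.78)
d = 0.58

n = ((3.090 + 0.772) / 0.58)²
n = (6.659)²
n ≈ 44.34
Round up to the next whole number: n = 45 pairs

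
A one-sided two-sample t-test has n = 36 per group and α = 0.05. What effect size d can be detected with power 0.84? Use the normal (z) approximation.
d ≈ 0.62

Minimum detectable effect (two-sample t-test, normal approximation):
d = (z_α + z_β) / √(n/2)
d = (1.645 + 0.994) / √(36/2)
d = 2.639 / 4.243
d ≈ 0.62

By Cohen's convention (0.2 small / 0.5 medium / 0.8 large): medium effect.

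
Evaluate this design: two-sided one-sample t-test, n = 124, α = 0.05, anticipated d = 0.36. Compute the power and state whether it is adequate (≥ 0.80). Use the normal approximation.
Power ≈ 0.98; the study is adequately powered (power ≥ 0.80)

Power calculation (one-sample t-test, normal approximation):
z_β = d · √n - z_{α/2}
z_β = 0.36 · √124 - 1.960
z_β = 0.36 · 11.136 - 1.960
z_β = 2.049

Power = Φ(z_β) = Φ(2.049) ≈ 0.980

Effect size d = 0.36 is small by Cohen's convention (0.2/0.5/0.8).

Threshold: power ≥ 0.80 is conventionally adequate.
Power ≈ 0.98 → the study is adequately powered (power ≥ 0.80).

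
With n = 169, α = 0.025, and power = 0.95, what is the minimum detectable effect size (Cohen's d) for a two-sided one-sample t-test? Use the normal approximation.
d ≈ 0.30

Minimum detectable effect (one-sample t-test, normal approximation):
d = (z_{α/2} + z_β) / √n
d = (2.241 + 1.645) / √169
d = 3.886 / 13.000
d ≈ 0.30

By Cohen's convention (0.2 small / 0.5 medium / 0.8 large): small effect.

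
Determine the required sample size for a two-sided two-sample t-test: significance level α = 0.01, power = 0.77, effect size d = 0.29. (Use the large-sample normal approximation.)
n = 262 per group

Sample size formula (two-sample t-test, normal approximation):
n = 2 · ((z_{α/2} + z_β) / d)²

z_{α/2} = 2.576 (for α = 0.01, two-sided)
z_β = 0.739 (for power = 0.77)
d = 0.29

n = 2 · ((2.576 + 0.739) / 0.29)²
n = 2 · (11.431)²
n ≈ 261.34
Round up to the next whole number: n = 262 per group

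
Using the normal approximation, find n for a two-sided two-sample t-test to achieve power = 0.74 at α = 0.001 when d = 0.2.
n = 774 per group

Sample size formula (two-sample t-test, normal approximation):
n = 2 · ((z_{α/2} + z_β) / d)²

z_{α/2} = 3.291 (for α = 0.001, two-sided)
z_β = 0.643 (for power = 0.74)
d = 0.2

n = 2 · ((3.291 + 0.643) / 0.2)²
n = 2 · (19.670)²
n ≈ 773.82
Round up to the next whole number: n = 774 per group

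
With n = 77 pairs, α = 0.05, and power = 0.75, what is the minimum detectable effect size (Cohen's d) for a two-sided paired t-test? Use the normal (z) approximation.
d ≈ 0.30

Minimum detectable effect (paired t-test, normal approximation):
d = (z_{α/2} + z_β) / √n
d = (1.960 + 0.674) / √77
d = 2.634 / 8.775
d ≈ 0.30

By Cohen's convention (0.2 small / 0.5 medium / 0.8 large): small effect.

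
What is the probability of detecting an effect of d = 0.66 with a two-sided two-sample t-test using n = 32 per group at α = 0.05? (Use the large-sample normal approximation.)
Power ≈ 0.75

Power calculation (two-sample t-test, normal approximation):
z_β = d · √(n/2) - z_{α/2}
z_β = 0.66 · √(32/2) - 1.960
z_β = 0.66 · 4.000 - 1.960
z_β = 0.680

Power = Φ(z_β) = Φ(0.680) ≈ 0.752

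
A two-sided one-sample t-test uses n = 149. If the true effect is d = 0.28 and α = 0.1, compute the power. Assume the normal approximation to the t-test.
Power ≈ 0.96

Power calculation (one-sample t-test, normal approximation):
z_β = d · √n - z_{α/2}
z_β = 0.28 · √149 - 1.645
z_β = 0.28 · 12.207 - 1.645
z_β = 1.773

Power = Φ(z_β) = Φ(1.773) ≈ 0.962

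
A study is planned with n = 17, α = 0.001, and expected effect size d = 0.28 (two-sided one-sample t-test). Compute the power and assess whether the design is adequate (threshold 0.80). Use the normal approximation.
Power ≈ 0.02; the study is underpowered (power < 0.80)

Power calculation (one-sample t-test, normal approximation):
z_β = d · √n - z_{α/2}
z_β = 0.28 · √17 - 3.291
z_β = 0.28 · 4.123 - 3.291
z_β = -2.136

Power = Φ(z_β) = Φ(-2.136) ≈ 0.016

Effect size d = 0.28 is small by Cohen's convention (0.2/0.5/0.8).

Threshold: power ≥ 0.80 is conventionally adequate.
Power ≈ 0.02 → the study is underpowered (power < 0.80).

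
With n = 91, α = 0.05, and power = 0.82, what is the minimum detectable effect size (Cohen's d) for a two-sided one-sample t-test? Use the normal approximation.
d ≈ 0.30

Minimum detectable effect (one-sample t-test, normal approximation):
d = (z_{α/2} + z_β) / √n
d = (1.960 + 0.915) / √91
d = 2.875 / 9.539
d ≈ 0.30

By Cohen's convention (0.2 small / 0.5 medium / 0.8 large): small effect.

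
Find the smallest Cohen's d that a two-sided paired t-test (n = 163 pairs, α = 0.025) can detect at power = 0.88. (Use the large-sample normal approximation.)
d ≈ 0.27

Minimum detectable effect (paired t-test, normal approximation):
d = (z_{α/2} + z_β) / √n
d = (2.241 + 1.175) / √163
d = 3.416 / 12.767
d ≈ 0.27

By Cohen's convention (0.2 small / 0.5 medium / 0.8 large): small effect.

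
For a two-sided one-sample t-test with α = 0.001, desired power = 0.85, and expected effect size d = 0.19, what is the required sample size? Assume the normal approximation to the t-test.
n = 519

Sample size formula (one-sample t-test, normal approximation):
n = ((z_{α/2} + z_β) / d)²

z_{α/2} = 3.291 (for α = 0.001, two-sided)
z_β = 1.036 (for power = 0.85)
d = 0.19

n = ((3.291 + 1.036) / 0.19)²
n = (22.774)²
n ≈ 518.66
Round up to the next whole number: n = 519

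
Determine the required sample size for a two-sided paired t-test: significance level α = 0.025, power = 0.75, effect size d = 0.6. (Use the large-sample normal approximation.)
n = 24 pairs

Sample size formula (paired t-test, normal approximation):
n = ((z_{α/2} + z_β) / d)²

z_{α/2} = 2.241 (for α = 0.025, two-sided)
z_β = 0.674 (for power = 0.75)
d = 0.6

n = ((2.241 + 0.674) / 0.6)²
n = (4.858)²
n ≈ 23.60
Round up to the next whole number: n = 24 pairs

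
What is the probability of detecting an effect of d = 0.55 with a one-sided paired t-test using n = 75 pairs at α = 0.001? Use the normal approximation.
Power ≈ 0.95

Power calculation (paired t-test, normal approximation):
z_β = d · √n - z_α
z_β = 0.55 · √75 - 3.090
z_β = 0.55 · 8.660 - 3.090
z_β = 1.673

Power = Φ(z_β) = Φ(1.673) ≈ 0.953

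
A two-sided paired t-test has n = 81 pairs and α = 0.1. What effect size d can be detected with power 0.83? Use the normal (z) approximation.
d ≈ 0.29

Minimum detectable effect (paired t-test, normal approximation):
d = (z_{α/2} + z_β) / √n
d = (1.645 + 0.954) / √81
d = 2.599 / 9.000
d ≈ 0.29

By Cohen's convention (0.2 small / 0.5 medium / 0.8 large): small effect.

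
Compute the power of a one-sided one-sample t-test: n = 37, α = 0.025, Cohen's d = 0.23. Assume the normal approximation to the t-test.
Power ≈ 0.29

Power calculation (one-sample t-test, normal approximation):
z_β = d · √n - z_α
z_β = 0.23 · √37 - 1.960
z_β = 0.23 · 6.083 - 1.960
z_β = -0.561

Power = Φ(z_β) = Φ(-0.561) ≈ 0.287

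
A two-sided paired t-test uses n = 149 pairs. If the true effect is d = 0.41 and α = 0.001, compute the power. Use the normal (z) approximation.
Power ≈ 0.96

Power calculation (paired t-test, normal approximation):
z_β = d · √n - z_{α/2}
z_β = 0.41 · √149 - 3.291
z_β = 0.41 · 12.207 - 3.291
z_β = 1.714

Power = Φ(z_β) = Φ(1.714) ≈ 0.957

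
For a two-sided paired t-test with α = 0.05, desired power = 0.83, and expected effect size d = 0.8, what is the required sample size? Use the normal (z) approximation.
n = 14 pairs

Sample size formula (paired t-test, normal approximation):
n = ((z_{α/2} + z_β) / d)²

z_{α/2} = 1.960 (for α = 0.05, two-sided)
z_β = 0.954 (for power = 0.83)
d = 0.8

n = ((1.960 + 0.954) / 0.8)²
n = (3.643)²
n ≈ 13.27
Round up to the next whole number: n = 14 pairs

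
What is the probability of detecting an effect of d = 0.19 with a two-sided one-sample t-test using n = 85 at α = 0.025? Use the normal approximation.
Power ≈ 0.31

Power calculation (one-sample t-test, normal approximation):
z_β = d · √n - z_{α/2}
z_β = 0.19 · √85 - 2.241
z_β = 0.19 · 9.220 - 2.241
z_β = -0.490

Power = Φ(z_β) = Φ(-0.490) ≈ 0.312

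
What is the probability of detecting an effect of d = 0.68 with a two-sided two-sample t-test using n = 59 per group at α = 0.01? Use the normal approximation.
Power ≈ 0.87

Power calculation (two-sample t-test, normal approximation):
z_β = d · √(n/2) - z_{α/2}
z_β = 0.68 · √(59/2) - 2.576
z_β = 0.68 · 5.431 - 2.576
z_β = 1.118

Power = Φ(z_β) = Φ(1.118) ≈ 0.868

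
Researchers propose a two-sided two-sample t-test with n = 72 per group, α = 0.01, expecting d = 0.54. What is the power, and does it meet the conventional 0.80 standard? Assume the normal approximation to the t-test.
Power ≈ 0.75; the study is underpowered (power < 0.80)

Power calculation (two-sample t-test, normal approximation):
z_β = d · √(n/2) - z_{α/2}
z_β = 0.54 · √(72/2) - 2.576
z_β = 0.54 · 6.000 - 2.576
z_β = 0.664

Power = Φ(z_β) = Φ(0.664) ≈ 0.747

Effect size d = 0.54 is medium by Cohen's convention (0.2/0.5/0.8).

Threshold: power ≥ 0.80 is conventionally adequate.
Power ≈ 0.75 → the study is underpowered (power < 0.80).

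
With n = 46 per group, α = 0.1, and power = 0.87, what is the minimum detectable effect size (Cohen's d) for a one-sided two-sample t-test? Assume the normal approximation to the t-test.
d ≈ 0.50

Minimum detectable effect (two-sample t-test, normal approximation):
d = (z_α + z_β) / √(n/2)
d = (1.282 + 1.126) / √(46/2)
d = 2.408 / 4.796
d ≈ 0.50

By Cohen's convention (0.2 small / 0.5 medium / 0.8 large): medium effect.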